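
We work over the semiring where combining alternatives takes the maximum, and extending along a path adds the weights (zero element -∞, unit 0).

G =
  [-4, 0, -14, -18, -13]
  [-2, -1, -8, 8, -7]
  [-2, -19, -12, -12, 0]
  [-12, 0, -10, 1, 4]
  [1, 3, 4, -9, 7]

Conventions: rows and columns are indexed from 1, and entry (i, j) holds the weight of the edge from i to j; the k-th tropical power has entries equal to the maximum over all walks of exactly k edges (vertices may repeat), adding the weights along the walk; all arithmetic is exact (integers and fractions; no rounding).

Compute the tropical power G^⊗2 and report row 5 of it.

G^⊗2:
  [-2, -1, -8, 8, -6]
  [-3, 8, -2, 9, 12]
  [1, 3, 4, -9, 7]
  [5, 7, 8, 8, 11]
  [8, 10, 11, 11, 14]
Answer: row 5 of G^⊗2 = [8, 10, 11, 11, 14]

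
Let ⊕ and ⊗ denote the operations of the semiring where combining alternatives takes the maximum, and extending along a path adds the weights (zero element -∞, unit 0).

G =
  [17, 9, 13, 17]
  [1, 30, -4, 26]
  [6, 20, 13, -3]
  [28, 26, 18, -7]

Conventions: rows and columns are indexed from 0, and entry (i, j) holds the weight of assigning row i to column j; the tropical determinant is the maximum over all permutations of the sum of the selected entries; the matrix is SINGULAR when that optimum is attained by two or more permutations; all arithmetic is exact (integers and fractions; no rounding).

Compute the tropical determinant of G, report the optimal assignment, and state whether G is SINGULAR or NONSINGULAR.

σ = (0, 1, 2, 3): 17 + 30 + 13 + (-7) = 53
σ = (0, 1, 3, 2): 17 + 30 + (-3) + 18 = 62
σ = (0, 2, 1, 3): 17 + (-4) + 20 + (-7) = 26
σ = (0, 2, 3, 1): 17 + (-4) + (-3) + 26 = 36
σ = (0, 3, 1, 2): 17 + 26 + 20 + 18 = 81
σ = (0, 3, 2, 1): 17 + 26 + 13 + 26 = 82
σ = (1, 0, 2, 3): 9 + 1 + 13 + (-7) = 16
σ = (1, 0, 3, 2): 9 + 1 + (-3) + 18 = 25
σ = (1, 2, 0, 3): 9 + (-4) + 6 + (-7) = 4
σ = (1, 2, 3, 0): 9 + (-4) + (-3) + 28 = 30
σ = (1, 3, 0, 2): 9 + 26 + 6 + 18 = 59
σ = (1, 3, 2, 0): 9 + 26 + 13 + 28 = 76
σ = (2, 0, 1, 3): 13 + 1 + 20 + (-7) = 27
σ = (2, 0, 3, 1): 13 + 1 + (-3) + 26 = 37
σ = (2, 1, 0, 3): 13 + 30 + 6 + (-7) = 42
σ = (2, 1, 3, 0): 13 + 30 + (-3) + 28 = 68
σ = (2, 3, 0, 1): 13 + 26 + 6 + 26 = 71
σ = (2, 3, 1, 0): 13 + 26 + 20 + 28 = 87
σ = (3, 0, 1, 2): 17 + 1 + 20 + 18 = 56
σ = (3, 0, 2, 1): 17 + 1 + 13 + 26 = 57
σ = (3, 1, 0, 2): 17 + 30 + 6 + 18 = 71
σ = (3, 1, 2, 0): 17 + 30 + 13 + 28 = 88
σ = (3, 2, 0, 1): 17 + (-4) + 6 + 26 = 45
σ = (3, 2, 1, 0): 17 + (-4) + 20 + 28 = 61
Optimal value attained by: σ = (3, 1, 2, 0).
Answer: det⊕(G) = 88; verdict: NONSINGULAR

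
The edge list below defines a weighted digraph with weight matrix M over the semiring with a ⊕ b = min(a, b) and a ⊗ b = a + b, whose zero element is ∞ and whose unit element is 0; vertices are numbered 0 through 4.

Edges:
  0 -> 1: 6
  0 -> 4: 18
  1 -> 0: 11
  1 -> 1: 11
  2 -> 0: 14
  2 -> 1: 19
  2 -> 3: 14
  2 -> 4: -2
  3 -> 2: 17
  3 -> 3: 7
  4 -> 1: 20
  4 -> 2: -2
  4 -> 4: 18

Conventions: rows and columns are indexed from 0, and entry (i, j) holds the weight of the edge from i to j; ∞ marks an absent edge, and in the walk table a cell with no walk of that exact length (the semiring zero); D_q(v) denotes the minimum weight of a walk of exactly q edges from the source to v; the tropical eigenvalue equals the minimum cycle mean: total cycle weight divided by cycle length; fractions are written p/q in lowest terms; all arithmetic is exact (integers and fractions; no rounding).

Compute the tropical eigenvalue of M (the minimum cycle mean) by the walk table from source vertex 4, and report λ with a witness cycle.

q=0: [∞, ∞, ∞, ∞, 0]
q=1: [∞, 20, -2, ∞, 18]
q=2: [12, 17, 16, 12, -4]
q=3: [28, 16, -6, 19, 14]
q=4: [8, 13, 12, 8, -8]
q=5: [24, 12, -10, 15, 10]
Optimal cycle mean attained by: cycle 2->4->2, total (-2) + (-2), length 2.
Answer: λ = -2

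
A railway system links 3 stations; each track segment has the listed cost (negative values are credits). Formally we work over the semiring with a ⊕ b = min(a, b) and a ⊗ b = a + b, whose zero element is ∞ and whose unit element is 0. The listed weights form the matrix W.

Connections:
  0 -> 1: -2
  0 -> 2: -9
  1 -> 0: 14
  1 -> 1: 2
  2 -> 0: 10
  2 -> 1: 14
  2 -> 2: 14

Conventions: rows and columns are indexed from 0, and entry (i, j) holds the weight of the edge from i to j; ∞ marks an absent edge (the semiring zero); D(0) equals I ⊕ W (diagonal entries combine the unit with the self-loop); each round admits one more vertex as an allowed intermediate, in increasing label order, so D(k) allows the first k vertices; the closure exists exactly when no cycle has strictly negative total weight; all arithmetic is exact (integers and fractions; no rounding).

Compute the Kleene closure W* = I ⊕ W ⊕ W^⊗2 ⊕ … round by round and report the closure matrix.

D(0):
  [0, -2, -9]
  [14, 0, ∞]
  [10, 14, 0]
D(1):
  [0, -2, -9]
  [14, 0, 5]
  [10, 8, 0]
D(2):
  [0, -2, -9]
  [14, 0, 5]
  [10, 8, 0]
D(3):
  [0, -2, -9]
  [14, 0, 5]
  [10, 8, 0]
Answer: W* = [[0, -2, -9], [14, 0, 5], [10, 8, 0]]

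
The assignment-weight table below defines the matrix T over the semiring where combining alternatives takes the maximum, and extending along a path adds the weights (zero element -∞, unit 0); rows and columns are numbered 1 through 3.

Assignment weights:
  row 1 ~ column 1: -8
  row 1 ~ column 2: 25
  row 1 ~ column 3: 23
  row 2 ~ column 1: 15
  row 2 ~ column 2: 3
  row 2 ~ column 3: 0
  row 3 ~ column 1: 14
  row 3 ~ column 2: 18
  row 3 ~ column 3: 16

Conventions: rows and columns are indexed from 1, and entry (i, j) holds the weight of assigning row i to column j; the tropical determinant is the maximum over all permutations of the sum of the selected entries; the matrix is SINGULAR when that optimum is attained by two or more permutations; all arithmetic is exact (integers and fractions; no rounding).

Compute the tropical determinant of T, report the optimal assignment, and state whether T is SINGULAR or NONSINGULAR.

σ = (1, 2, 3): (-8) + 3 + 16 = 11
σ = (1, 3, 2): (-8) + 0 + 18 = 10
σ = (2, 1, 3): 25 + 15 + 16 = 56
σ = (2, 3, 1): 25 + 0 + 14 = 39
σ = (3, 1, 2): 23 + 15 + 18 = 56
σ = (3, 2, 1): 23 + 3 + 14 = 40
Optimal value attained by: σ = (2, 1, 3).
Answer: det⊕(T) = 56; verdict: SINGULAR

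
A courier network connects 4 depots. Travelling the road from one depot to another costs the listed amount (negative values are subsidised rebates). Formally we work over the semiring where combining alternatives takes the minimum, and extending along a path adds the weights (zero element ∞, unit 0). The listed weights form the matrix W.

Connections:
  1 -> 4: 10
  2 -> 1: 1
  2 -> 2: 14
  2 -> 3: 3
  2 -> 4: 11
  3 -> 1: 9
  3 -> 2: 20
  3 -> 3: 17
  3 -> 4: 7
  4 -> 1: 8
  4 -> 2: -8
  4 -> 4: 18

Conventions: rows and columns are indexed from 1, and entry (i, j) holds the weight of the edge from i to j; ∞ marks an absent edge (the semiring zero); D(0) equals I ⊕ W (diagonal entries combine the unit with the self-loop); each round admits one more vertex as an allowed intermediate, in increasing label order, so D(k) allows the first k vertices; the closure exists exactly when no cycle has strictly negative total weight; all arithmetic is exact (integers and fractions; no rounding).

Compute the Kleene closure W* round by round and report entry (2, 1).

D(0):
  [0, ∞, ∞, 10]
  [1, 0, 3, 11]
  [9, 20, 0, 7]
  [8, -8, ∞, 0]
D(1):
  [0, ∞, ∞, 10]
  [1, 0, 3, 11]
  [9, 20, 0, 7]
  [8, -8, ∞, 0]
D(2):
  [0, ∞, ∞, 10]
  [1, 0, 3, 11]
  [9, 20, 0, 7]
  [-7, -8, -5, 0]
D(3):
  [0, ∞, ∞, 10]
  [1, 0, 3, 10]
  [9, 20, 0, 7]
  [-7, -8, -5, 0]
D(4):
  [0, 2, 5, 10]
  [1, 0, 3, 10]
  [0, -1, 0, 7]
  [-7, -8, -5, 0]
Answer: W*[2][1] = 1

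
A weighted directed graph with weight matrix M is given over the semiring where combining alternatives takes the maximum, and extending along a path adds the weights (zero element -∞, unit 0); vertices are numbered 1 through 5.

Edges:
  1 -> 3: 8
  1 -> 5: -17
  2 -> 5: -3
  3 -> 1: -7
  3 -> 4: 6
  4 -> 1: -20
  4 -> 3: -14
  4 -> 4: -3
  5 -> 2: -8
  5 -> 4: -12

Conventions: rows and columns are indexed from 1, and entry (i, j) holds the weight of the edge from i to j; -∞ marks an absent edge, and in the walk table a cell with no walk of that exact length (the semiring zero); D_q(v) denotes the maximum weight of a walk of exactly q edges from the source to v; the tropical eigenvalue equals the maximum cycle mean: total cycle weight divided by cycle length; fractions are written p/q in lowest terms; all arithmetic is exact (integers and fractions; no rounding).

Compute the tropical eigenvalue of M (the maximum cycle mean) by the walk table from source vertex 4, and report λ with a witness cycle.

q=0: [-∞, -∞, -∞, 0, -∞]
q=1: [-20, -∞, -14, -3, -∞]
q=2: [-21, -∞, -12, -6, -37]
q=3: [-19, -45, -13, -6, -38]
q=4: [-20, -46, -11, -7, -36]
q=5: [-18, -44, -12, -5, -37]
Optimal cycle mean attained by: cycle 1->3->1, total 8 + (-7), length 2.
Answer: λ = 1/2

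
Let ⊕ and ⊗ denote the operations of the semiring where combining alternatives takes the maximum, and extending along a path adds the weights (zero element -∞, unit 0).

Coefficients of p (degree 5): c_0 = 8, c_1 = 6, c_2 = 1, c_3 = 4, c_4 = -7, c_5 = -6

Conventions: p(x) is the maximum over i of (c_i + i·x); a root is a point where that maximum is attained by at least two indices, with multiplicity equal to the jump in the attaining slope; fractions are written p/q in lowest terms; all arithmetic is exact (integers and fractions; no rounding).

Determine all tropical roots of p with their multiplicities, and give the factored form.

hull edge (i=0, c=8) to (i=3, c=4): slope -4/3, span 3
hull edge (i=3, c=4) to (i=5, c=-6): slope -5, span 2
Factored form: p(x) = -6 ⊗ (x ⊕ 4/3) ⊗ (x ⊕ 4/3) ⊗ (x ⊕ 4/3) ⊗ (x ⊕ 5) ⊗ (x ⊕ 5)
Answer: roots = 4/3 (mult 3), 5 (mult 2)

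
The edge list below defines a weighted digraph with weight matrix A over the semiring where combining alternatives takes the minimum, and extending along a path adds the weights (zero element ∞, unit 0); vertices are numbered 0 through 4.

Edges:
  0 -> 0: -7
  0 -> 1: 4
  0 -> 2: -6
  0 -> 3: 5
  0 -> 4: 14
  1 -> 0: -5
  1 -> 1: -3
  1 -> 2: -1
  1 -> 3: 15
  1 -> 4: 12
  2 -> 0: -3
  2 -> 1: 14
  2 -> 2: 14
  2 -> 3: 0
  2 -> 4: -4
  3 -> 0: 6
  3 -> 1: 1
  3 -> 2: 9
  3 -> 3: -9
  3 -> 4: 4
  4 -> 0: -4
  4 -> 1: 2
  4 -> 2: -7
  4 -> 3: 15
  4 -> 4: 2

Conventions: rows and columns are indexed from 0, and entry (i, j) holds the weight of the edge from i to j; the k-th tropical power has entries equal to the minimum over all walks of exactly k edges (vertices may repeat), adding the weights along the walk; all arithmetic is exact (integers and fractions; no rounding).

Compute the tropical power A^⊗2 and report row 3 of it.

A^⊗2:
  [-14, -3, -13, -6, -10]
  [-12, -6, -11, -1, -5]
  [-10, -2, -11, -9, -2]
  [-4, -8, -3, -18, -5]
  [-11, -1, -10, -7, -11]
Answer: row 3 of A^⊗2 = [-4, -8, -3, -18, -5]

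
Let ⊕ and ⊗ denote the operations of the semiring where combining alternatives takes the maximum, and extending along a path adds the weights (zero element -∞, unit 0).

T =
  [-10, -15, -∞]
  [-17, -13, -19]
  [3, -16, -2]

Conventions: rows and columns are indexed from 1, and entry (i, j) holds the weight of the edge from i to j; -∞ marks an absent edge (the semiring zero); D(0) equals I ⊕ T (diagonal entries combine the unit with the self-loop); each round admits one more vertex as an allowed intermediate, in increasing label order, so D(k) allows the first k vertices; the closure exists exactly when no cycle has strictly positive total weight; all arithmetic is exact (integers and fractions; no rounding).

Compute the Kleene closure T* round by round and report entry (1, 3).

D(0):
  [0, -15, -∞]
  [-17, 0, -19]
  [3, -16, 0]
D(1):
  [0, -15, -∞]
  [-17, 0, -19]
  [3, -12, 0]
D(2):
  [0, -15, -34]
  [-17, 0, -19]
  [3, -12, 0]
D(3):
  [0, -15, -34]
  [-16, 0, -19]
  [3, -12, 0]
Answer: T*[1][3] = -34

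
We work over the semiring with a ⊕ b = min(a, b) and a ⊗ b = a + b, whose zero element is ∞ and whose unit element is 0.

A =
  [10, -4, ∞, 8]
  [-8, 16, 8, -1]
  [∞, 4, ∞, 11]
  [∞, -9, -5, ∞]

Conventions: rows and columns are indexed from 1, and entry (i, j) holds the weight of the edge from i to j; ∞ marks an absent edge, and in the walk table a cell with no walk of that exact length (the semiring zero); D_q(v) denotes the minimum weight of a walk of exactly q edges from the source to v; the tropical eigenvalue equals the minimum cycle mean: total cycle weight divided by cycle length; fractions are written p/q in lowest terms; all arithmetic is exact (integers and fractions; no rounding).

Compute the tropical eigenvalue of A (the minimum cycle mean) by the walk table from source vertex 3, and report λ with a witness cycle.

q=0: [∞, ∞, 0, ∞]
q=1: [∞, 4, ∞, 11]
q=2: [-4, 2, 6, 3]
q=3: [-6, -8, -2, 1]
q=4: [-16, -10, -4, -9]
Optimal cycle mean attained by: cycle 1->2->1, total (-4) + (-8), length 2.
Answer: λ = -6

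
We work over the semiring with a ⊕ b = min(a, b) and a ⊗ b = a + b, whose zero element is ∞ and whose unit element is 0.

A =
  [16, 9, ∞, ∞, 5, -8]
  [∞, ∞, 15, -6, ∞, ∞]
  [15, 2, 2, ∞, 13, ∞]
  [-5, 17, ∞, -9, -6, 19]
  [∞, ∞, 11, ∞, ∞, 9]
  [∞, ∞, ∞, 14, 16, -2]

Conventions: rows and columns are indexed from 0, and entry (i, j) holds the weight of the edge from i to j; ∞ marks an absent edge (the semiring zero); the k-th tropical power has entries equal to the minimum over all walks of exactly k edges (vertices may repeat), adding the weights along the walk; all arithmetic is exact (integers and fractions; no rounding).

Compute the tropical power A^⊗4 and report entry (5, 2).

A^⊗2:
  [32, 25, 16, 3, 8, -10]
  [-11, 11, 17, -15, -12, 13]
  [17, 4, 4, -4, 15, 7]
  [-14, 4, 5, -18, -15, -13]
  [26, 13, 13, 23, 24, 7]
  [9, 31, 27, 5, 8, -4]
A^⊗3:
  [-2, 18, 18, -6, -3, -12]
  [-20, -2, -1, -24, -21, -19]
  [-9, 6, 6, -13, -10, 5]
  [-23, -5, -4, -27, -24, -22]
  [18, 15, 15, 7, 17, 5]
  [0, 18, 19, -4, -1, -6]
A^⊗4:
  [-11, 7, 8, -15, -12, -14]
  [-29, -11, -10, -33, -30, -28]
  [-18, 0, 1, -22, -19, -17]
  [-32, -14, -13, -36, -33, -31]
  [2, 17, 17, -2, 1, 3]
  [-9, 9, 10, -13, -10, -8]
Key observation: the optimum is the walk 5->3->3->4->2, with weight 14 + (-9) + (-6) + 11 = 10.
Optimal value attained by: walk 5->3->3->4->2.
Answer: (A^⊗4)[5][2] = 10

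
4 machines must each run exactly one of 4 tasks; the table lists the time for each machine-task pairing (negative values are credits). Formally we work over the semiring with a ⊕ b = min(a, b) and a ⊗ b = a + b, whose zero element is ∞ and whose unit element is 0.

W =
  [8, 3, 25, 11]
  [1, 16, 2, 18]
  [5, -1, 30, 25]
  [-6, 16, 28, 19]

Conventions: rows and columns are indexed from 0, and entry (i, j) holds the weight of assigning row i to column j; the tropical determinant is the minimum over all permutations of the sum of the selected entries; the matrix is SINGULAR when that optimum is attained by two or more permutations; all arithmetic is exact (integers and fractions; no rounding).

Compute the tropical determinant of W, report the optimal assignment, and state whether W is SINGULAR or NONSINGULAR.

σ = (0, 1, 2, 3): 8 + 16 + 30 + 19 = 73
σ = (0, 1, 3, 2): 8 + 16 + 25 + 28 = 77
σ = (0, 2, 1, 3): 8 + 2 + (-1) + 19 = 28
σ = (0, 2, 3, 1): 8 + 2 + 25 + 16 = 51
σ = (0, 3, 1, 2): 8 + 18 + (-1) + 28 = 53
σ = (0, 3, 2, 1): 8 + 18 + 30 + 16 = 72
σ = (1, 0, 2, 3): 3 + 1 + 30 + 19 = 53
σ = (1, 0, 3, 2): 3 + 1 + 25 + 28 = 57
σ = (1, 2, 0, 3): 3 + 2 + 5 + 19 = 29
σ = (1, 2, 3, 0): 3 + 2 + 25 + (-6) = 24
σ = (1, 3, 0, 2): 3 + 18 + 5 + 28 = 54
σ = (1, 3, 2, 0): 3 + 18 + 30 + (-6) = 45
σ = (2, 0, 1, 3): 25 + 1 + (-1) + 19 = 44
σ = (2, 0, 3, 1): 25 + 1 + 25 + 16 = 67
σ = (2, 1, 0, 3): 25 + 16 + 5 + 19 = 65
σ = (2, 1, 3, 0): 25 + 16 + 25 + (-6) = 60
σ = (2, 3, 0, 1): 25 + 18 + 5 + 16 = 64
σ = (2, 3, 1, 0): 25 + 18 + (-1) + (-6) = 36
σ = (3, 0, 1, 2): 11 + 1 + (-1) + 28 = 39
σ = (3, 0, 2, 1): 11 + 1 + 30 + 16 = 58
σ = (3, 1, 0, 2): 11 + 16 + 5 + 28 = 60
σ = (3, 1, 2, 0): 11 + 16 + 30 + (-6) = 51
σ = (3, 2, 0, 1): 11 + 2 + 5 + 16 = 34
σ = (3, 2, 1, 0): 11 + 2 + (-1) + (-6) = 6
Optimal value attained by: σ = (3, 2, 1, 0).
Answer: det⊕(W) = 6; verdict: NONSINGULAR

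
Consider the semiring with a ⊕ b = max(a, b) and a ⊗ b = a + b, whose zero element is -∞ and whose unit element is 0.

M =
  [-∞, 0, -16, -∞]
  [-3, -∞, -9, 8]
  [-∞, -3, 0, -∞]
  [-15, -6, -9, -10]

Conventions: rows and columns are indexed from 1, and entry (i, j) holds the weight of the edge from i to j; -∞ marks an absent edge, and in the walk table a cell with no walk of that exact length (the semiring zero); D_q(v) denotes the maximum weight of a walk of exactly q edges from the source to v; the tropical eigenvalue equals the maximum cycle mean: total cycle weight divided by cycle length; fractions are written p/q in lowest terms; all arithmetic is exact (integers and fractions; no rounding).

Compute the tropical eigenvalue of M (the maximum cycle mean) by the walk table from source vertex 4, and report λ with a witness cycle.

q=0: [-∞, -∞, -∞, 0]
q=1: [-15, -6, -9, -10]
q=2: [-9, -12, -9, 2]
q=3: [-13, -4, -7, -4]
q=4: [-7, -10, -7, 4]
Optimal cycle mean attained by: cycle 2->4->2, total 8 + (-6), length 2.
Answer: λ = 1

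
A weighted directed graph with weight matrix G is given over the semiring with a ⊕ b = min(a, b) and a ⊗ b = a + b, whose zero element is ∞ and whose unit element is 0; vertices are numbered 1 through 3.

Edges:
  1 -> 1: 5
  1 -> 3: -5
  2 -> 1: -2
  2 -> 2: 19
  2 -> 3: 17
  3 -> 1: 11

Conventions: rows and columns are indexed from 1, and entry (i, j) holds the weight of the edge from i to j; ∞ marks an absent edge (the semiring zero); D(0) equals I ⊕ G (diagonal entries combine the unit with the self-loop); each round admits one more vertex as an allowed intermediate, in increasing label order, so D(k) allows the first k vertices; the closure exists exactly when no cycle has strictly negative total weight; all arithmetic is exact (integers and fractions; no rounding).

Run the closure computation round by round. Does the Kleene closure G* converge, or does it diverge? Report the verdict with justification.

D(0):
  [0, ∞, -5]
  [-2, 0, 17]
  [11, ∞, 0]
D(1):
  [0, ∞, -5]
  [-2, 0, -7]
  [11, ∞, 0]
D(2):
  [0, ∞, -5]
  [-2, 0, -7]
  [11, ∞, 0]
D(3):
  [0, ∞, -5]
  [-2, 0, -7]
  [11, ∞, 0]
Key observation: every diagonal entry stays at the unit through all rounds, so no improving cycle exists.
Answer: CONVERGES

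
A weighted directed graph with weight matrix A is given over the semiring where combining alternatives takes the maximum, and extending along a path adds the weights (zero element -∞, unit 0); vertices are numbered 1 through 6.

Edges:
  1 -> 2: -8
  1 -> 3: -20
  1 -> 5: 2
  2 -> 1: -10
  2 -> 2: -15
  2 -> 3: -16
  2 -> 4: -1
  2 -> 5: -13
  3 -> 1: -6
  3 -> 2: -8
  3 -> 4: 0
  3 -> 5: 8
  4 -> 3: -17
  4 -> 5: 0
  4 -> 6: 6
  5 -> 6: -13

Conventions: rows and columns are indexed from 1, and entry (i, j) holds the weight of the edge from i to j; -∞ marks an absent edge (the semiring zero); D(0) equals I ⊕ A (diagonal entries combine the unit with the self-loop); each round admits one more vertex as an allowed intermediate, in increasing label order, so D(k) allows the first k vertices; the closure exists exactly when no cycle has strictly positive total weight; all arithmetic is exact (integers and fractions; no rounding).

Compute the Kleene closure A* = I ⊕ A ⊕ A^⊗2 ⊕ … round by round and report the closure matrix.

D(0):
  [0, -8, -20, -∞, 2, -∞]
  [-10, 0, -16, -1, -13, -∞]
  [-6, -8, 0, 0, 8, -∞]
  [-∞, -∞, -17, 0, 0, 6]
  [-∞, -∞, -∞, -∞, 0, -13]
  [-∞, -∞, -∞, -∞, -∞, 0]
D(1):
  [0, -8, -20, -∞, 2, -∞]
  [-10, 0, -16, -1, -8, -∞]
  [-6, -8, 0, 0, 8, -∞]
  [-∞, -∞, -17, 0, 0, 6]
  [-∞, -∞, -∞, -∞, 0, -13]
  [-∞, -∞, -∞, -∞, -∞, 0]
D(2):
  [0, -8, -20, -9, 2, -∞]
  [-10, 0, -16, -1, -8, -∞]
  [-6, -8, 0, 0, 8, -∞]
  [-∞, -∞, -17, 0, 0, 6]
  [-∞, -∞, -∞, -∞, 0, -13]
  [-∞, -∞, -∞, -∞, -∞, 0]
D(3):
  [0, -8, -20, -9, 2, -∞]
  [-10, 0, -16, -1, -8, -∞]
  [-6, -8, 0, 0, 8, -∞]
  [-23, -25, -17, 0, 0, 6]
  [-∞, -∞, -∞, -∞, 0, -13]
  [-∞, -∞, -∞, -∞, -∞, 0]
D(4):
  [0, -8, -20, -9, 2, -3]
  [-10, 0, -16, -1, -1, 5]
  [-6, -8, 0, 0, 8, 6]
  [-23, -25, -17, 0, 0, 6]
  [-∞, -∞, -∞, -∞, 0, -13]
  [-∞, -∞, -∞, -∞, -∞, 0]
D(5):
  [0, -8, -20, -9, 2, -3]
  [-10, 0, -16, -1, -1, 5]
  [-6, -8, 0, 0, 8, 6]
  [-23, -25, -17, 0, 0, 6]
  [-∞, -∞, -∞, -∞, 0, -13]
  [-∞, -∞, -∞, -∞, -∞, 0]
D(6):
  [0, -8, -20, -9, 2, -3]
  [-10, 0, -16, -1, -1, 5]
  [-6, -8, 0, 0, 8, 6]
  [-23, -25, -17, 0, 0, 6]
  [-∞, -∞, -∞, -∞, 0, -13]
  [-∞, -∞, -∞, -∞, -∞, 0]
Answer: A* = [[0, -8, -20, -9, 2, -3], [-10, 0, -16, -1, -1, 5], [-6, -8, 0, 0, 8, 6], [-23, -25, -17, 0, 0, 6], [-∞, -∞, -∞, -∞, 0, -13], [-∞, -∞, -∞, -∞, -∞, 0]]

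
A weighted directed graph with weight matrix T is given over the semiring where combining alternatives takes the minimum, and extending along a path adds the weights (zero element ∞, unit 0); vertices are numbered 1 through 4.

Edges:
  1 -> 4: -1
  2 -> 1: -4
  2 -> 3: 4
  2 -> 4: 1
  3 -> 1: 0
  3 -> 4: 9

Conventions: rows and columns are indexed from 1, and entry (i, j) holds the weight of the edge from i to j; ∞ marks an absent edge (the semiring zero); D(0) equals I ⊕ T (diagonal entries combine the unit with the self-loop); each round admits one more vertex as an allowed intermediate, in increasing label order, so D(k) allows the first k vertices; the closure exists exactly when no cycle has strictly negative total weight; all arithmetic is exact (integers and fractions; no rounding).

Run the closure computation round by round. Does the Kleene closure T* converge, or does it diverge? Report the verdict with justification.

D(0):
  [0, ∞, ∞, -1]
  [-4, 0, 4, 1]
  [0, ∞, 0, 9]
  [∞, ∞, ∞, 0]
D(1):
  [0, ∞, ∞, -1]
  [-4, 0, 4, -5]
  [0, ∞, 0, -1]
  [∞, ∞, ∞, 0]
D(2):
  [0, ∞, ∞, -1]
  [-4, 0, 4, -5]
  [0, ∞, 0, -1]
  [∞, ∞, ∞, 0]
D(3):
  [0, ∞, ∞, -1]
  [-4, 0, 4, -5]
  [0, ∞, 0, -1]
  [∞, ∞, ∞, 0]
D(4):
  [0, ∞, ∞, -1]
  [-4, 0, 4, -5]
  [0, ∞, 0, -1]
  [∞, ∞, ∞, 0]
Key observation: every diagonal entry stays at the unit through all rounds, so no improving cycle exists.
Answer: CONVERGES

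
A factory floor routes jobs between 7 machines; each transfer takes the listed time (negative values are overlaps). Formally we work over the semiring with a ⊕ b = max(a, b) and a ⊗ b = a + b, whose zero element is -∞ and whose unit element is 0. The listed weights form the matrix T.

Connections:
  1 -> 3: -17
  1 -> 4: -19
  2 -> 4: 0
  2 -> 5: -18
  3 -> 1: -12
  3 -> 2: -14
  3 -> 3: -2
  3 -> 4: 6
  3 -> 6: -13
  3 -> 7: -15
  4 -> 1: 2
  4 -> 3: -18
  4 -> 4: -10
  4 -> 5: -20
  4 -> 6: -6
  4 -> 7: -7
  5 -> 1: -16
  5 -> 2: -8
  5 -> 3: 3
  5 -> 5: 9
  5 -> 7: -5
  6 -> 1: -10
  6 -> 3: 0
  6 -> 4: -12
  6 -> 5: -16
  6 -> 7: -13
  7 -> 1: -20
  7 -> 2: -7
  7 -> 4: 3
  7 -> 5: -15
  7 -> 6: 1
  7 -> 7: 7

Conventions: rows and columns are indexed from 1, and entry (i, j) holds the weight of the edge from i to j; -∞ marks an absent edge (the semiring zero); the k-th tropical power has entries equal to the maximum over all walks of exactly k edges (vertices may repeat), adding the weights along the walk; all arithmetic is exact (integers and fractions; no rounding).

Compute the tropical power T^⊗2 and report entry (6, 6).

T^⊗2:
  [-17, -31, -19, -11, -39, -25, -26]
  [2, -26, -15, -10, -9, -6, -7]
  [8, -16, -4, 4, -14, 0, -1]
  [-8, -14, -6, -4, -11, -6, 0]
  [-7, 1, 12, 9, 18, -4, 4]
  [-10, -14, -2, 6, -7, -12, -6]
  [5, 0, 1, 10, -6, 8, 14]
Key observation: the optimum is the walk 6->7->6, with weight (-13) + 1 = -12.
Optimal value attained by: walk 6->7->6.
Answer: (T^⊗2)[6][6] = -12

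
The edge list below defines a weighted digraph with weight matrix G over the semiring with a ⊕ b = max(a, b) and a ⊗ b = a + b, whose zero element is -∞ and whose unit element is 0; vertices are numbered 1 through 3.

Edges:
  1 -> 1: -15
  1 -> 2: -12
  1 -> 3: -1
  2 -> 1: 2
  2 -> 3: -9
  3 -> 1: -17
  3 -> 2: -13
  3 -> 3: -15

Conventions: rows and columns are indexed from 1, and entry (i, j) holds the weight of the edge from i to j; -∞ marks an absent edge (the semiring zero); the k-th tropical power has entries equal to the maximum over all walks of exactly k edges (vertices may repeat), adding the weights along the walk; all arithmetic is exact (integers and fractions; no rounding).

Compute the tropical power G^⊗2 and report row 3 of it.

G^⊗2:
  [-10, -14, -16]
  [-13, -10, 1]
  [-11, -28, -18]
Answer: row 3 of G^⊗2 = [-11, -28, -18]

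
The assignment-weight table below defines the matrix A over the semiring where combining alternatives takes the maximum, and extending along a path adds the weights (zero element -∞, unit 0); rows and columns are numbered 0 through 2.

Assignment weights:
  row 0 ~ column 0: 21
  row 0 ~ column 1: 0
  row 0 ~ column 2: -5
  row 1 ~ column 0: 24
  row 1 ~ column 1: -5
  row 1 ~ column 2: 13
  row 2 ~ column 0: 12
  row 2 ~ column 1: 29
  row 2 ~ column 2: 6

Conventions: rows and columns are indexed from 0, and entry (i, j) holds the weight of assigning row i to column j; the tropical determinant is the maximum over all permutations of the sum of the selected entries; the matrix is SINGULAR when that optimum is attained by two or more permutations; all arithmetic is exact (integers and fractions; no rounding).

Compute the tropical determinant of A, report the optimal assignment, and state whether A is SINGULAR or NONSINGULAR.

σ = (0, 1, 2): 21 + (-5) + 6 = 22
σ = (0, 2, 1): 21 + 13 + 29 = 63
σ = (1, 0, 2): 0 + 24 + 6 = 30
σ = (1, 2, 0): 0 + 13 + 12 = 25
σ = (2, 0, 1): (-5) + 24 + 29 = 48
σ = (2, 1, 0): (-5) + (-5) + 12 = 2
Optimal value attained by: σ = (0, 2, 1).
Answer: det⊕(A) = 63; verdict: NONSINGULAR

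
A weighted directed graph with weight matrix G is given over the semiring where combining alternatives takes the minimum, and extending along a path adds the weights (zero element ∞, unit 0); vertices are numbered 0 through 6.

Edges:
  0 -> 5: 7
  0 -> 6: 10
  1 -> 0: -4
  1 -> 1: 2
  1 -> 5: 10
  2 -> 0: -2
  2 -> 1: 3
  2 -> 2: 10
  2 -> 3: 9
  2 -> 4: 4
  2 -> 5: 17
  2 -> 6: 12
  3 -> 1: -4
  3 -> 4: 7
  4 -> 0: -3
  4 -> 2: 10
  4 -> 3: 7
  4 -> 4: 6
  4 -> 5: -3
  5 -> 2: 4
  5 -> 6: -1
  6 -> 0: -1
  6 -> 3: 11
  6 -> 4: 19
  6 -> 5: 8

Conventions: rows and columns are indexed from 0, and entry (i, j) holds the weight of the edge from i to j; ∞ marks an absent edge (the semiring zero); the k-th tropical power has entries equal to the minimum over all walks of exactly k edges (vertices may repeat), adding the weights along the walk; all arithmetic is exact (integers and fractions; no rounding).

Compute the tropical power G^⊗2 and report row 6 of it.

G^⊗2:
  [9, ∞, 11, 21, 29, 18, 6]
  [-2, 4, 14, ∞, ∞, 3, 6]
  [-1, 5, 14, 11, 10, 1, 8]
  [-8, -2, 17, 14, 13, 4, ∞]
  [3, 3, 1, 13, 12, 3, -4]
  [-2, 7, 14, 10, 8, 7, 16]
  [16, 7, 12, 26, 18, 6, 7]
Answer: row 6 of G^⊗2 = [16, 7, 12, 26, 18, 6, 7]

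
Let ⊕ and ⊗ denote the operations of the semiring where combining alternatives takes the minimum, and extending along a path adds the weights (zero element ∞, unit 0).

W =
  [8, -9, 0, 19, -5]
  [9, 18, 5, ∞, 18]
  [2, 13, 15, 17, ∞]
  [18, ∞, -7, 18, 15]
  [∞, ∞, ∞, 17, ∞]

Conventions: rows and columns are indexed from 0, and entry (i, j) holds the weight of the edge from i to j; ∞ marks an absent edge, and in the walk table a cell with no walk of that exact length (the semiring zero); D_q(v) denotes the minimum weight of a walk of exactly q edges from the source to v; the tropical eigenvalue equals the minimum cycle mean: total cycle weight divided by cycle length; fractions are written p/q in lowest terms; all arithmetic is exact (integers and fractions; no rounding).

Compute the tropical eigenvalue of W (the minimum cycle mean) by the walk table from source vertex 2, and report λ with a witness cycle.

q=0: [∞, ∞, 0, ∞, ∞]
q=1: [2, 13, 15, 17, ∞]
q=2: [10, -7, 2, 21, -3]
q=3: [2, 1, -2, 14, 5]
q=4: [0, -7, 2, 15, -3]
q=5: [2, -9, -2, 14, -5]
Optimal cycle mean attained by: cycle 0->1->2->0, total (-9) + 5 + 2, length 3.
Answer: λ = -2/3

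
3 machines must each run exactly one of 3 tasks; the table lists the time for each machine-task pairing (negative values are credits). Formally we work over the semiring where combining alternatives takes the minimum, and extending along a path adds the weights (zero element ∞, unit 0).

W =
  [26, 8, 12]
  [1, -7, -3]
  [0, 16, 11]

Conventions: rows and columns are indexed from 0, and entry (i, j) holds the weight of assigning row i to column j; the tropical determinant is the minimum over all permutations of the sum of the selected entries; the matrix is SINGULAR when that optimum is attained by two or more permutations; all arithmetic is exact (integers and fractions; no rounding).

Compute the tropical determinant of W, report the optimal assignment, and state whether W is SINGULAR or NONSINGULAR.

σ = (0, 1, 2): 26 + (-7) + 11 = 30
σ = (0, 2, 1): 26 + (-3) + 16 = 39
σ = (1, 0, 2): 8 + 1 + 11 = 20
σ = (1, 2, 0): 8 + (-3) + 0 = 5
σ = (2, 0, 1): 12 + 1 + 16 = 29
σ = (2, 1, 0): 12 + (-7) + 0 = 5
Optimal value attained by: σ = (1, 2, 0).
Answer: det⊕(W) = 5; verdict: SINGULAR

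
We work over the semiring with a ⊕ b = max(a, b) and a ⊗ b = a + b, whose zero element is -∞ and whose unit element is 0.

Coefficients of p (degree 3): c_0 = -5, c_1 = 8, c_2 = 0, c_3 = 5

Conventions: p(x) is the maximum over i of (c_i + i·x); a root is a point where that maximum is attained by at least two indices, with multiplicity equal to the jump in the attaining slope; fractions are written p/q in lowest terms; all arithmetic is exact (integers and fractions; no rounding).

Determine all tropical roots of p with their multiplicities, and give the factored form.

hull edge (i=0, c=-5) to (i=1, c=8): slope 13, span 1
hull edge (i=1, c=8) to (i=3, c=5): slope -3/2, span 2
Factored form: p(x) = 5 ⊗ (x ⊕ (-13)) ⊗ (x ⊕ 3/2) ⊗ (x ⊕ 3/2)
Answer: roots = -13 (mult 1), 3/2 (mult 2)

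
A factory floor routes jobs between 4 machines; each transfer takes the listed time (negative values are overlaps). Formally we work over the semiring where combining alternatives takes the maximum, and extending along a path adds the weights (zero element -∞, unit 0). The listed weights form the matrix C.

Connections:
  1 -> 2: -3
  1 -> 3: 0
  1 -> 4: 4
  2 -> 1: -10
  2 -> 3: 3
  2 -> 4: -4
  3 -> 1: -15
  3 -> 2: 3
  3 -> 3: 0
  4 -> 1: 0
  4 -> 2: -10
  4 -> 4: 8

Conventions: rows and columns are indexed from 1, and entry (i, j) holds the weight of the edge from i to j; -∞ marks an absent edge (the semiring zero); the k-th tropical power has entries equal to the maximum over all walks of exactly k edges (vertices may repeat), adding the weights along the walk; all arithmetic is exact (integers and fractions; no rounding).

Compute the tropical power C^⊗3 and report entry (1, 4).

C^⊗2:
  [4, 3, 0, 12]
  [-4, 6, 3, 4]
  [-7, 3, 6, -1]
  [8, -2, 0, 16]
C^⊗3:
  [12, 3, 6, 20]
  [4, 6, 9, 12]
  [-1, 9, 6, 7]
  [16, 6, 8, 24]
Key observation: the optimum is the walk 1->4->4->4, with weight 4 + 8 + 8 = 20.
Optimal value attained by: walk 1->4->4->4.
Answer: (C^⊗3)[1][4] = 20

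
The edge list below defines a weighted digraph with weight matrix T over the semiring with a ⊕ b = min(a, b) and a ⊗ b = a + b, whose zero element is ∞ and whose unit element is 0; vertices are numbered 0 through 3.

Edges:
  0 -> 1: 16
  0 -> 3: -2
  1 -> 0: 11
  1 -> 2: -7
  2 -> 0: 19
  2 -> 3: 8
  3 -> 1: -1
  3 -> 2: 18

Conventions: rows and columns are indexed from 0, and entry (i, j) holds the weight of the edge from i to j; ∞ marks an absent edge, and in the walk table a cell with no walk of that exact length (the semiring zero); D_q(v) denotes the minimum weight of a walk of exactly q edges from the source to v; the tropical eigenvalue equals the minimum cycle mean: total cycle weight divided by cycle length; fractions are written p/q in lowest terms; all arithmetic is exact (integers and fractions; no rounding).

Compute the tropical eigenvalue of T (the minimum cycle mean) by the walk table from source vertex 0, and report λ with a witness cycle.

q=0: [0, ∞, ∞, ∞]
q=1: [∞, 16, ∞, -2]
q=2: [27, -3, 9, ∞]
q=3: [8, 43, -10, 17]
q=4: [9, 16, 35, -2]
Optimal cycle mean attained by: cycle 1->2->3->1, total (-7) + 8 + (-1), length 3.
Answer: λ = 0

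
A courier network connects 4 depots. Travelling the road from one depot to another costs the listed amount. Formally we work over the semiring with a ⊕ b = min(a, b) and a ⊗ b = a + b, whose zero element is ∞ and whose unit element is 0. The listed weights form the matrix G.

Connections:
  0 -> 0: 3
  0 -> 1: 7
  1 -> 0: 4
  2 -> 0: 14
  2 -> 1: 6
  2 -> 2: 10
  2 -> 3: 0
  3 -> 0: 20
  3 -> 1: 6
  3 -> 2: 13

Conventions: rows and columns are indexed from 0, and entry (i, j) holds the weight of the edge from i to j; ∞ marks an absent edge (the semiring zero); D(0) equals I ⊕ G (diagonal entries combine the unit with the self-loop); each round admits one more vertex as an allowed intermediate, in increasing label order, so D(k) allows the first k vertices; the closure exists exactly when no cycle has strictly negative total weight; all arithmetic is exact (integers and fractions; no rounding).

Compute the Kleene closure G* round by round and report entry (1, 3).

D(0):
  [0, 7, ∞, ∞]
  [4, 0, ∞, ∞]
  [14, 6, 0, 0]
  [20, 6, 13, 0]
D(1):
  [0, 7, ∞, ∞]
  [4, 0, ∞, ∞]
  [14, 6, 0, 0]
  [20, 6, 13, 0]
D(2):
  [0, 7, ∞, ∞]
  [4, 0, ∞, ∞]
  [10, 6, 0, 0]
  [10, 6, 13, 0]
D(3):
  [0, 7, ∞, ∞]
  [4, 0, ∞, ∞]
  [10, 6, 0, 0]
  [10, 6, 13, 0]
D(4):
  [0, 7, ∞, ∞]
  [4, 0, ∞, ∞]
  [10, 6, 0, 0]
  [10, 6, 13, 0]
Answer: G*[1][3] = ∞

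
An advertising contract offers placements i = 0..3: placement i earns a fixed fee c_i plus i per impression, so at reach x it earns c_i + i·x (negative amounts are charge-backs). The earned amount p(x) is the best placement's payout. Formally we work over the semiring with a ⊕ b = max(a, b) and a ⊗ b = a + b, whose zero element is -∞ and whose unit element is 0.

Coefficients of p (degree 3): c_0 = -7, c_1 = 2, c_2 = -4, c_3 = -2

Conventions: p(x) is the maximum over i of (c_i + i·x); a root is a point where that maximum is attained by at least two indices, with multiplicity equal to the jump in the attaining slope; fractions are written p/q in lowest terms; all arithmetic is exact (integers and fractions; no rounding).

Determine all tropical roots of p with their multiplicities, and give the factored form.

hull edge (i=0, c=-7) to (i=1, c=2): slope 9, span 1
hull edge (i=1, c=2) to (i=3, c=-2): slope -2, span 2
Factored form: p(x) = -2 ⊗ (x ⊕ (-9)) ⊗ (x ⊕ 2) ⊗ (x ⊕ 2)
Answer: roots = -9 (mult 1), 2 (mult 2)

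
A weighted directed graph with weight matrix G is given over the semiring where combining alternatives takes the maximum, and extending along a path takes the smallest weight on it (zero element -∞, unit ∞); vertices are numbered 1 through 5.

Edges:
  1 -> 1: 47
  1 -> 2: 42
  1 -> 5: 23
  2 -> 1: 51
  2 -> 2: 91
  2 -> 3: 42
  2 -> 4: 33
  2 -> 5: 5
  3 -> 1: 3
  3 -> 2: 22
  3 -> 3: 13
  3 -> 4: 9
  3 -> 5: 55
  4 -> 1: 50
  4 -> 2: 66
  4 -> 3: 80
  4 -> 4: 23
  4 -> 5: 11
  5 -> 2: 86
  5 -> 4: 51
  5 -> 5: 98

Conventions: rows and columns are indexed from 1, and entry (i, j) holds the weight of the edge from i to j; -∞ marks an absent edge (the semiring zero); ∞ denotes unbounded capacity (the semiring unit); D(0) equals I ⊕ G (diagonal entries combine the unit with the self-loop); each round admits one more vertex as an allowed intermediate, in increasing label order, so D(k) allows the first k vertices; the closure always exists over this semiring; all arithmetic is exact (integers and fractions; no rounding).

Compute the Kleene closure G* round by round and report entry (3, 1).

D(0):
  [∞, 42, -∞, -∞, 23]
  [51, ∞, 42, 33, 5]
  [3, 22, ∞, 9, 55]
  [50, 66, 80, ∞, 11]
  [-∞, 86, -∞, 51, ∞]
D(1):
  [∞, 42, -∞, -∞, 23]
  [51, ∞, 42, 33, 23]
  [3, 22, ∞, 9, 55]
  [50, 66, 80, ∞, 23]
  [-∞, 86, -∞, 51, ∞]
D(2):
  [∞, 42, 42, 33, 23]
  [51, ∞, 42, 33, 23]
  [22, 22, ∞, 22, 55]
  [51, 66, 80, ∞, 23]
  [51, 86, 42, 51, ∞]
D(3):
  [∞, 42, 42, 33, 42]
  [51, ∞, 42, 33, 42]
  [22, 22, ∞, 22, 55]
  [51, 66, 80, ∞, 55]
  [51, 86, 42, 51, ∞]
D(4):
  [∞, 42, 42, 33, 42]
  [51, ∞, 42, 33, 42]
  [22, 22, ∞, 22, 55]
  [51, 66, 80, ∞, 55]
  [51, 86, 51, 51, ∞]
D(5):
  [∞, 42, 42, 42, 42]
  [51, ∞, 42, 42, 42]
  [51, 55, ∞, 51, 55]
  [51, 66, 80, ∞, 55]
  [51, 86, 51, 51, ∞]
Answer: G*[3][1] = 51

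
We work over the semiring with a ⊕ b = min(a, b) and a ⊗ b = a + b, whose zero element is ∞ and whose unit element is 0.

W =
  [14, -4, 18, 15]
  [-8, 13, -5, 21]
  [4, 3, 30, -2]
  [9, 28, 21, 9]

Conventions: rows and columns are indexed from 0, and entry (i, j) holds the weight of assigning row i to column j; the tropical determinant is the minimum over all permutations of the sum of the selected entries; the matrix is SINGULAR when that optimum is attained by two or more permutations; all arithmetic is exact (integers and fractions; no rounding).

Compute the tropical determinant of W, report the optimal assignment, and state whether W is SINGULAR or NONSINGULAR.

σ = (0, 1, 2, 3): 14 + 13 + 30 + 9 = 66
σ = (0, 1, 3, 2): 14 + 13 + (-2) + 21 = 46
σ = (0, 2, 1, 3): 14 + (-5) + 3 + 9 = 21
σ = (0, 2, 3, 1): 14 + (-5) + (-2) + 28 = 35
σ = (0, 3, 1, 2): 14 + 21 + 3 + 21 = 59
σ = (0, 3, 2, 1): 14 + 21 + 30 + 28 = 93
σ = (1, 0, 2, 3): (-4) + (-8) + 30 + 9 = 27
σ = (1, 0, 3, 2): (-4) + (-8) + (-2) + 21 = 7
σ = (1, 2, 0, 3): (-4) + (-5) + 4 + 9 = 4
σ = (1, 2, 3, 0): (-4) + (-5) + (-2) + 9 = -2
σ = (1, 3, 0, 2): (-4) + 21 + 4 + 21 = 42
σ = (1, 3, 2, 0): (-4) + 21 + 30 + 9 = 56
σ = (2, 0, 1, 3): 18 + (-8) + 3 + 9 = 22
σ = (2, 0, 3, 1): 18 + (-8) + (-2) + 28 = 36
σ = (2, 1, 0, 3): 18 + 13 + 4 + 9 = 44
σ = (2, 1, 3, 0): 18 + 13 + (-2) + 9 = 38
σ = (2, 3, 0, 1): 18 + 21 + 4 + 28 = 71
σ = (2, 3, 1, 0): 18 + 21 + 3 + 9 = 51
σ = (3, 0, 1, 2): 15 + (-8) + 3 + 21 = 31
σ = (3, 0, 2, 1): 15 + (-8) + 30 + 28 = 65
σ = (3, 1, 0, 2): 15 + 13 + 4 + 21 = 53
σ = (3, 1, 2, 0): 15 + 13 + 30 + 9 = 67
σ = (3, 2, 0, 1): 15 + (-5) + 4 + 28 = 42
σ = (3, 2, 1, 0): 15 + (-5) + 3 + 9 = 22
Optimal value attained by: σ = (1, 2, 3, 0).
Answer: det⊕(W) = -2; verdict: NONSINGULAR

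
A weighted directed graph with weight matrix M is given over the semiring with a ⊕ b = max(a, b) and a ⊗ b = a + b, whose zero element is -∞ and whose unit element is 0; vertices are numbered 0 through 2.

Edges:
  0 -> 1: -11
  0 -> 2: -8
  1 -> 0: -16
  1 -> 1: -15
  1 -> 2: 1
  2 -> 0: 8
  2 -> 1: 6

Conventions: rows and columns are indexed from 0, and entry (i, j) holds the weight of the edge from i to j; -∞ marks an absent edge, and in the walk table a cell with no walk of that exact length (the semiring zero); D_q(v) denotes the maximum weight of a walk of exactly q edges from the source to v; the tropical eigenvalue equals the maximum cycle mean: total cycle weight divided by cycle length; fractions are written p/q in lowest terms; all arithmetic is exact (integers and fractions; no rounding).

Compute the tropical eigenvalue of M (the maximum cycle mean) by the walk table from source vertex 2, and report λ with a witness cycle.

q=0: [-∞, -∞, 0]
q=1: [8, 6, -∞]
q=2: [-10, -3, 7]
q=3: [15, 13, -2]
Optimal cycle mean attained by: cycle 1->2->1, total 1 + 6, length 2.
Answer: λ = 7/2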